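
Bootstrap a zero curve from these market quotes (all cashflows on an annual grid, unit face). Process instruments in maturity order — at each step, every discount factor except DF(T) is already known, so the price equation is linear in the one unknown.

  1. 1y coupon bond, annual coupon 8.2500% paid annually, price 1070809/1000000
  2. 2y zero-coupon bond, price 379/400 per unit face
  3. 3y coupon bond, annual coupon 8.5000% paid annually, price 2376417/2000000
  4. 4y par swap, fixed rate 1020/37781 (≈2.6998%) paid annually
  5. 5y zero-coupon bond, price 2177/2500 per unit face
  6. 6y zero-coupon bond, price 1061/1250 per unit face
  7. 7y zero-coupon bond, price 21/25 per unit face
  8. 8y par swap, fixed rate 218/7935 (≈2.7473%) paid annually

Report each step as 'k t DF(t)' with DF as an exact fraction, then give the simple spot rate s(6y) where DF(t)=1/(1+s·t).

step 1 [1y] bond c/1=33/400: DF=(1070809/1000000 − 33/400·(0))/(1+33/400) = 2473/2500 ≈ 0.989200
step 2 [2y] zero: DF = P = 379/400 ≈ 0.947500
step 3 [3y] bond c/1=17/200: DF=(2376417/2000000 − 17/200·(0.989200+0.947500))/(1+17/200) = 4717/5000 ≈ 0.943400
step 4 [4y] swap r/1=1020/37781: DF=(1 − 1020/37781·(0.989200+0.947500+0.943400))/(1+1020/37781) = 449/500 ≈ 0.898000
step 5 [5y] zero: DF = P = 2177/2500 ≈ 0.870800
step 6 [6y] zero: DF = P = 1061/1250 ≈ 0.848800
step 7 [7y] zero: DF = P = 21/25 ≈ 0.840000
step 8 [8y] swap r/1=218/7935: DF=(1 − 218/7935·(0.989200+0.947500+0.943400+0.898000+0.870800+0.848800+0.840000))/(1+218/7935) = 4019/5000 ≈ 0.803800

1 1 2473/2500
2 2 379/400
3 3 4717/5000
4 4 449/500
5 5 2177/2500
6 6 1061/1250
7 7 21/25
8 8 4019/5000
s(6y) = (1/(1061/1250) − 1)/(6) = 63/2122 ≈ 2.9689%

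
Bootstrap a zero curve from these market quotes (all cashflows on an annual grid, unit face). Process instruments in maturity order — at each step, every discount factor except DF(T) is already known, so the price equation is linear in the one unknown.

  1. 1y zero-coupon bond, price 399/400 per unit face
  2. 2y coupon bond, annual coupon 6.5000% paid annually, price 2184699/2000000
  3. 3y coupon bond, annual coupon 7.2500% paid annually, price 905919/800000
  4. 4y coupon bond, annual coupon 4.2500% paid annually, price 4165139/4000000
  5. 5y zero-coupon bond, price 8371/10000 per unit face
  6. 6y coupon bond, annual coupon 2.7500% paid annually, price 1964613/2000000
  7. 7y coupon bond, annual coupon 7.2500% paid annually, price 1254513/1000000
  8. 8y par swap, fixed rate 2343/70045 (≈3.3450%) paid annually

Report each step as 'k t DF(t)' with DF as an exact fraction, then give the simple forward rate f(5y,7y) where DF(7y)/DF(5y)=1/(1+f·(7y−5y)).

1 1 399/400
2 2 603/625
3 3 577/625
4 4 2203/2500
5 5 8371/10000
6 6 1041/1250
7 7 4011/5000
8 8 7657/10000
f(5y,7y) = ((8371/10000)/(4011/5000) − 1)/(2) = 349/16044 ≈ 2.1753%

step 1 [1y] zero: DF = P = 399/400 ≈ 0.997500
step 2 [2y] bond c/1=13/200: DF=(2184699/2000000 − 13/200·(0.997500))/(1+13/200) = 603/625 ≈ 0.964800
step 3 [3y] bond c/1=29/400: DF=(905919/800000 − 29/400·(0.997500+0.964800))/(1+29/400) = 577/625 ≈ 0.923200
step 4 [4y] bond c/1=17/400: DF=(4165139/4000000 − 17/400·(0.997500+0.964800+0.923200))/(1+17/400) = 2203/2500 ≈ 0.881200
step 5 [5y] zero: DF = P = 8371/10000 ≈ 0.837100
step 6 [6y] bond c/1=11/400: DF=(1964613/2000000 − 11/400·(0.997500+0.964800+0.923200+0.881200+0.837100))/(1+11/400) = 1041/1250 ≈ 0.832800
step 7 [7y] bond c/1=29/400: DF=(1254513/1000000 − 29/400·(0.997500+0.964800+0.923200+0.881200+0.837100+0.832800))/(1+29/400) = 4011/5000 ≈ 0.802200
step 8 [8y] swap r/1=2343/70045: DF=(1 − 2343/70045·(0.997500+0.964800+0.923200+0.881200+0.837100+0.832800+0.802200))/(1+2343/70045) = 7657/10000 ≈ 0.765700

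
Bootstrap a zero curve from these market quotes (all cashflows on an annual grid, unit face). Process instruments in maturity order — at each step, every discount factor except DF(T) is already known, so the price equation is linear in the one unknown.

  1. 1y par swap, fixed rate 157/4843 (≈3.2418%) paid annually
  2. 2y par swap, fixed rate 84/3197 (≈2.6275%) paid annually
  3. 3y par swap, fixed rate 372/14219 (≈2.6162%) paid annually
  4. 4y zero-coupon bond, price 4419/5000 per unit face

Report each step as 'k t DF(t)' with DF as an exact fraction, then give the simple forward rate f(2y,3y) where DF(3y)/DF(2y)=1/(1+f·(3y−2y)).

step 1 [1y] swap r/1=157/4843: DF=(1 − 157/4843·(0))/(1+157/4843) = 4843/5000 ≈ 0.968600
step 2 [2y] swap r/1=84/3197: DF=(1 − 84/3197·(0.968600))/(1+84/3197) = 1187/1250 ≈ 0.949600
step 3 [3y] swap r/1=372/14219: DF=(1 − 372/14219·(0.968600+0.949600))/(1+372/14219) = 1157/1250 ≈ 0.925600
step 4 [4y] zero: DF = P = 4419/5000 ≈ 0.883800

1 1 4843/5000
2 2 1187/1250
3 3 1157/1250
4 4 4419/5000
f(2y,3y) = ((1187/1250)/(1157/1250) − 1)/(1) = 30/1157 ≈ 2.5929%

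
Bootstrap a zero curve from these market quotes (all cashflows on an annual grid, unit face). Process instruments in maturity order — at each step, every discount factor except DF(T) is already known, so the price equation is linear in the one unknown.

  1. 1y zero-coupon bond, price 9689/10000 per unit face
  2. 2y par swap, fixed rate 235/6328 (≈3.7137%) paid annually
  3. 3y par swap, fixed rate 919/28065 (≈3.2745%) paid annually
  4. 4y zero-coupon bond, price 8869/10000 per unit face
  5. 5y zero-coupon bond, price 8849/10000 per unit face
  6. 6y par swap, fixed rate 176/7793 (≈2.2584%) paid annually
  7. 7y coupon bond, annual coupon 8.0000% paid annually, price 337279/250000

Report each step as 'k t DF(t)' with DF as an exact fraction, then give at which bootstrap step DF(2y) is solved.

1 1 9689/10000
2 2 1859/2000
3 3 9081/10000
4 4 8869/10000
5 5 8849/10000
6 6 548/625
7 7 8451/10000
DF(2y) is solved at step 2

step 1 [1y] zero: DF = P = 9689/10000 ≈ 0.968900
step 2 [2y] swap r/1=235/6328: DF=(1 − 235/6328·(0.968900))/(1+235/6328) = 1859/2000 ≈ 0.929500
step 3 [3y] swap r/1=919/28065: DF=(1 − 919/28065·(0.968900+0.929500))/(1+919/28065) = 9081/10000 ≈ 0.908100
step 4 [4y] zero: DF = P = 8869/10000 ≈ 0.886900
step 5 [5y] zero: DF = P = 8849/10000 ≈ 0.884900
step 6 [6y] swap r/1=176/7793: DF=(1 − 176/7793·(0.968900+0.929500+0.908100+0.886900+0.884900))/(1+176/7793) = 548/625 ≈ 0.876800
step 7 [7y] bond c/1=2/25: DF=(337279/250000 − 2/25·(0.968900+0.929500+0.908100+0.886900+0.884900+0.876800))/(1+2/25) = 8451/10000 ≈ 0.845100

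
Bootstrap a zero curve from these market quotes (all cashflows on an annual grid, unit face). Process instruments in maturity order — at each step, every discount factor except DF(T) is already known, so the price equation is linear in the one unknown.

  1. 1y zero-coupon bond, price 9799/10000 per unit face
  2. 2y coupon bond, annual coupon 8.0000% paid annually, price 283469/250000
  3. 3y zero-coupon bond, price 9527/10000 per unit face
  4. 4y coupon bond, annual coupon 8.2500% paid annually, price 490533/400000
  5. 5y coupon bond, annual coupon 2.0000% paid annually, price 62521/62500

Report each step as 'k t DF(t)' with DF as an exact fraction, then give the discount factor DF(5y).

step 1 [1y] zero: DF = P = 9799/10000 ≈ 0.979900
step 2 [2y] bond c/1=2/25: DF=(283469/250000 − 2/25·(0.979900))/(1+2/25) = 9773/10000 ≈ 0.977300
step 3 [3y] zero: DF = P = 9527/10000 ≈ 0.952700
step 4 [4y] bond c/1=33/400: DF=(490533/400000 − 33/400·(0.979900+0.977300+0.952700))/(1+33/400) = 9111/10000 ≈ 0.911100
step 5 [5y] bond c/1=1/50: DF=(62521/62500 − 1/50·(0.979900+0.977300+0.952700+0.911100))/(1+1/50) = 4529/5000 ≈ 0.905800

1 1 9799/10000
2 2 9773/10000
3 3 9527/10000
4 4 9111/10000
5 5 4529/5000
DF(5y) = 4529/5000 ≈ 0.905800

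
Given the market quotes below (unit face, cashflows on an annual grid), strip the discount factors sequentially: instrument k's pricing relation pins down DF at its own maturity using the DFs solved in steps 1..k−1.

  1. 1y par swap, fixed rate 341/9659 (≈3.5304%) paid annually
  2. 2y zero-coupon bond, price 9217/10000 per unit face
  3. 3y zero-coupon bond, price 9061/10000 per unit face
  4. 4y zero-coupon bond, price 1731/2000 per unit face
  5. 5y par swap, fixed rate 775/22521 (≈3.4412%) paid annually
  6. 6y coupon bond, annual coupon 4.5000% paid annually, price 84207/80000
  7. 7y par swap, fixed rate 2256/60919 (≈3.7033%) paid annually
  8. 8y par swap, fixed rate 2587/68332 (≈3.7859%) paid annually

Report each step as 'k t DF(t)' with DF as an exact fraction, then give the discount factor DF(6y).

step 1 [1y] swap r/1=341/9659: DF=(1 − 341/9659·(0))/(1+341/9659) = 9659/10000 ≈ 0.965900
step 2 [2y] zero: DF = P = 9217/10000 ≈ 0.921700
step 3 [3y] zero: DF = P = 9061/10000 ≈ 0.906100
step 4 [4y] zero: DF = P = 1731/2000 ≈ 0.865500
step 5 [5y] swap r/1=775/22521: DF=(1 − 775/22521·(0.965900+0.921700+0.906100+0.865500))/(1+775/22521) = 169/200 ≈ 0.845000
step 6 [6y] bond c/1=9/200: DF=(84207/80000 − 9/200·(0.965900+0.921700+0.906100+0.865500+0.845000))/(1+9/200) = 8133/10000 ≈ 0.813300
step 7 [7y] swap r/1=2256/60919: DF=(1 − 2256/60919·(0.965900+0.921700+0.906100+0.865500+0.845000+0.813300))/(1+2256/60919) = 484/625 ≈ 0.774400
step 8 [8y] swap r/1=2587/68332: DF=(1 − 2587/68332·(0.965900+0.921700+0.906100+0.865500+0.845000+0.813300+0.774400))/(1+2587/68332) = 7413/10000 ≈ 0.741300

1 1 9659/10000
2 2 9217/10000
3 3 9061/10000
4 4 1731/2000
5 5 169/200
6 6 8133/10000
7 7 484/625
8 8 7413/10000
DF(6y) = 8133/10000 ≈ 0.813300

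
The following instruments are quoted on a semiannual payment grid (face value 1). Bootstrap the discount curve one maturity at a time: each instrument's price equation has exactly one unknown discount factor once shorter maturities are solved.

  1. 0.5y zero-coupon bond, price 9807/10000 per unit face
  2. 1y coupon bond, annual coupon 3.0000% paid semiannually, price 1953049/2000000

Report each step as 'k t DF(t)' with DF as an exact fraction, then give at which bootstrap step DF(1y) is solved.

step 1 [0.5y] zero: DF = P = 9807/10000 ≈ 0.980700
step 2 [1y] bond c/2=3/200: DF=(1953049/2000000 − 3/200·(0.980700))/(1+3/200) = 2369/2500 ≈ 0.947600

1 1/2 9807/10000
2 1 2369/2500
DF(1y) is solved at step 2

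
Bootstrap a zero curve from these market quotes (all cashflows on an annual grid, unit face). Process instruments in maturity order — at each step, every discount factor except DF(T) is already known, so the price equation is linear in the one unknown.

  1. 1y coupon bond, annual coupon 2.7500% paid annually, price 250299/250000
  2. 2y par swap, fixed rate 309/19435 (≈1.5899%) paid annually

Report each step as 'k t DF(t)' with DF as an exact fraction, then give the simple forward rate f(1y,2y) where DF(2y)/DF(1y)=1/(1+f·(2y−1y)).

1 1 609/625
2 2 9691/10000
f(1y,2y) = ((609/625)/(9691/10000) − 1)/(1) = 53/9691 ≈ 0.5469%

step 1 [1y] bond c/1=11/400: DF=(250299/250000 − 11/400·(0))/(1+11/400) = 609/625 ≈ 0.974400
step 2 [2y] swap r/1=309/19435: DF=(1 − 309/19435·(0.974400))/(1+309/19435) = 9691/10000 ≈ 0.969100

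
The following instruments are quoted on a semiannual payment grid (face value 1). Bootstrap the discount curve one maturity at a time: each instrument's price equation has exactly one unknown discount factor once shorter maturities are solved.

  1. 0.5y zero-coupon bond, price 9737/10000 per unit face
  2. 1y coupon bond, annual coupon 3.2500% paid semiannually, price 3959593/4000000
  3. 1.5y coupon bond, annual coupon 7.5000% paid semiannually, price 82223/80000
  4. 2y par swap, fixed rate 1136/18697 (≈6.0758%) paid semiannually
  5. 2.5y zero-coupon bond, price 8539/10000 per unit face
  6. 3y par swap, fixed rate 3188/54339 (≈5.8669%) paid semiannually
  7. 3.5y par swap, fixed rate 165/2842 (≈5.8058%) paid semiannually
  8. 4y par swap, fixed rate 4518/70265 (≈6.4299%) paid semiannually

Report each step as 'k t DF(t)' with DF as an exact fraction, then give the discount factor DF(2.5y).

step 1 [0.5y] zero: DF = P = 9737/10000 ≈ 0.973700
step 2 [1y] bond c/2=13/800: DF=(3959593/4000000 − 13/800·(0.973700))/(1+13/800) = 1917/2000 ≈ 0.958500
step 3 [1.5y] bond c/2=3/80: DF=(82223/80000 − 3/80·(0.973700+0.958500))/(1+3/80) = 1151/1250 ≈ 0.920800
step 4 [2y] swap r/2=568/18697: DF=(1 − 568/18697·(0.973700+0.958500+0.920800))/(1+568/18697) = 554/625 ≈ 0.886400
step 5 [2.5y] zero: DF = P = 8539/10000 ≈ 0.853900
step 6 [3y] swap r/2=1594/54339: DF=(1 − 1594/54339·(0.973700+0.958500+0.920800+0.886400+0.853900))/(1+1594/54339) = 4203/5000 ≈ 0.840600
step 7 [3.5y] swap r/2=165/5684: DF=(1 − 165/5684·(0.973700+0.958500+0.920800+0.886400+0.853900+0.840600))/(1+165/5684) = 1637/2000 ≈ 0.818500
step 8 [4y] swap r/2=2259/70265: DF=(1 − 2259/70265·(0.973700+0.958500+0.920800+0.886400+0.853900+0.840600+0.818500))/(1+2259/70265) = 7741/10000 ≈ 0.774100

1 1/2 9737/10000
2 1 1917/2000
3 3/2 1151/1250
4 2 554/625
5 5/2 8539/10000
6 3 4203/5000
7 7/2 1637/2000
8 4 7741/10000
DF(2.5y) = 8539/10000 ≈ 0.853900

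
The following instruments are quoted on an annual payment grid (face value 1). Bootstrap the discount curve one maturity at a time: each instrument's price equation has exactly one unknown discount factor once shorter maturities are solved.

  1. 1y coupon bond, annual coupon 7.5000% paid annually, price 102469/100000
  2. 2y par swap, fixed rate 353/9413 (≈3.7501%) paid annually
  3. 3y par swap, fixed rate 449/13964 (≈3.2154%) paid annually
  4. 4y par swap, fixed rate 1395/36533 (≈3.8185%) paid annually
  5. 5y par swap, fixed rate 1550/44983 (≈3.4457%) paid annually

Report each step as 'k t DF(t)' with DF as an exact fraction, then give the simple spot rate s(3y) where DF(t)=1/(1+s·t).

1 1 2383/2500
2 2 4647/5000
3 3 4551/5000
4 4 1721/2000
5 5 169/200
s(3y) = (1/(4551/5000) − 1)/(3) = 449/13653 ≈ 3.2887%

step 1 [1y] bond c/1=3/40: DF=(102469/100000 − 3/40·(0))/(1+3/40) = 2383/2500 ≈ 0.953200
step 2 [2y] swap r/1=353/9413: DF=(1 − 353/9413·(0.953200))/(1+353/9413) = 4647/5000 ≈ 0.929400
step 3 [3y] swap r/1=449/13964: DF=(1 − 449/13964·(0.953200+0.929400))/(1+449/13964) = 4551/5000 ≈ 0.910200
step 4 [4y] swap r/1=1395/36533: DF=(1 − 1395/36533·(0.953200+0.929400+0.910200))/(1+1395/36533) = 1721/2000 ≈ 0.860500
step 5 [5y] swap r/1=1550/44983: DF=(1 − 1550/44983·(0.953200+0.929400+0.910200+0.860500))/(1+1550/44983) = 169/200 ≈ 0.845000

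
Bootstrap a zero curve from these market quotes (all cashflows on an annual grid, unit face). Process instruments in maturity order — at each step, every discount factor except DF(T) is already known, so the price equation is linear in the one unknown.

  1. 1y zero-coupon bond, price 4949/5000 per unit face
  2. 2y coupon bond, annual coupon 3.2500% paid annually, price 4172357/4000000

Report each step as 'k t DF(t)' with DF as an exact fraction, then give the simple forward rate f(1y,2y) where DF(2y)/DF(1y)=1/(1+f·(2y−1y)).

step 1 [1y] zero: DF = P = 4949/5000 ≈ 0.989800
step 2 [2y] bond c/1=13/400: DF=(4172357/4000000 − 13/400·(0.989800))/(1+13/400) = 9791/10000 ≈ 0.979100

1 1 4949/5000
2 2 9791/10000
f(1y,2y) = ((4949/5000)/(9791/10000) − 1)/(1) = 107/9791 ≈ 1.0928%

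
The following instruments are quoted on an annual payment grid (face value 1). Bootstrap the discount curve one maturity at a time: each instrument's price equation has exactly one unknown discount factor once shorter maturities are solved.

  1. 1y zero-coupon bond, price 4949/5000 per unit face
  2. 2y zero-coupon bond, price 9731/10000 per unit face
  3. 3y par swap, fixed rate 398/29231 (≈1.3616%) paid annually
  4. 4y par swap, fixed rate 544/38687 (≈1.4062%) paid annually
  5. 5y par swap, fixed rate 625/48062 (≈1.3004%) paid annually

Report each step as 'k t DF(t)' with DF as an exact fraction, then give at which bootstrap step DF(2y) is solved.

step 1 [1y] zero: DF = P = 4949/5000 ≈ 0.989800
step 2 [2y] zero: DF = P = 9731/10000 ≈ 0.973100
step 3 [3y] swap r/1=398/29231: DF=(1 − 398/29231·(0.989800+0.973100))/(1+398/29231) = 4801/5000 ≈ 0.960200
step 4 [4y] swap r/1=544/38687: DF=(1 − 544/38687·(0.989800+0.973100+0.960200))/(1+544/38687) = 591/625 ≈ 0.945600
step 5 [5y] swap r/1=625/48062: DF=(1 − 625/48062·(0.989800+0.973100+0.960200+0.945600))/(1+625/48062) = 15/16 ≈ 0.937500

1 1 4949/5000
2 2 9731/10000
3 3 4801/5000
4 4 591/625
5 5 15/16
DF(2y) is solved at step 2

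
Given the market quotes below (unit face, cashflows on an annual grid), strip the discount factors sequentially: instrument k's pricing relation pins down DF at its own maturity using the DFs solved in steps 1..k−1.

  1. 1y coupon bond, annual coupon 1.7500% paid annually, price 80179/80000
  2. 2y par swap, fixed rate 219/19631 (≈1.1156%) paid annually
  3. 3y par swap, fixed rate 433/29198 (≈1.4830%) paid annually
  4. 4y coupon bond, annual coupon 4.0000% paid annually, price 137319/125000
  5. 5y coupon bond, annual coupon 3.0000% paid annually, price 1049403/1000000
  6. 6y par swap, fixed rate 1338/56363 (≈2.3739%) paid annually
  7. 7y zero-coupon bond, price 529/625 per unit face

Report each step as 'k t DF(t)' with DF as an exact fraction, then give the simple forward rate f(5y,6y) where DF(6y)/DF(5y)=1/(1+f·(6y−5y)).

step 1 [1y] bond c/1=7/400: DF=(80179/80000 − 7/400·(0))/(1+7/400) = 197/200 ≈ 0.985000
step 2 [2y] swap r/1=219/19631: DF=(1 − 219/19631·(0.985000))/(1+219/19631) = 9781/10000 ≈ 0.978100
step 3 [3y] swap r/1=433/29198: DF=(1 − 433/29198·(0.985000+0.978100))/(1+433/29198) = 9567/10000 ≈ 0.956700
step 4 [4y] bond c/1=1/25: DF=(137319/125000 − 1/25·(0.985000+0.978100+0.956700))/(1+1/25) = 118/125 ≈ 0.944000
step 5 [5y] bond c/1=3/100: DF=(1049403/1000000 − 3/100·(0.985000+0.978100+0.956700+0.944000))/(1+3/100) = 9063/10000 ≈ 0.906300
step 6 [6y] swap r/1=1338/56363: DF=(1 − 1338/56363·(0.985000+0.978100+0.956700+0.944000+0.906300))/(1+1338/56363) = 4331/5000 ≈ 0.866200
step 7 [7y] zero: DF = P = 529/625 ≈ 0.846400

1 1 197/200
2 2 9781/10000
3 3 9567/10000
4 4 118/125
5 5 9063/10000
6 6 4331/5000
7 7 529/625
f(5y,6y) = ((9063/10000)/(4331/5000) − 1)/(1) = 401/8662 ≈ 4.6294%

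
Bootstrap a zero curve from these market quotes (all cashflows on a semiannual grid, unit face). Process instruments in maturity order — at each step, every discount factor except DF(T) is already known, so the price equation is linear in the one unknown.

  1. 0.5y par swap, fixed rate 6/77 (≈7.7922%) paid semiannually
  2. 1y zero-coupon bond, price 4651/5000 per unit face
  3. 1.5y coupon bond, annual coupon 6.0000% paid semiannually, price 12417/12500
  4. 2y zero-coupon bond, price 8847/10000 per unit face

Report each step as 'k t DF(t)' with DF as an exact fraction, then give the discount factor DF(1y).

step 1 [0.5y] swap r/2=3/77: DF=(1 − 3/77·(0))/(1+3/77) = 77/80 ≈ 0.962500
step 2 [1y] zero: DF = P = 4651/5000 ≈ 0.930200
step 3 [1.5y] bond c/2=3/100: DF=(12417/12500 − 3/100·(0.962500+0.930200))/(1+3/100) = 9093/10000 ≈ 0.909300
step 4 [2y] zero: DF = P = 8847/10000 ≈ 0.884700

1 1/2 77/80
2 1 4651/5000
3 3/2 9093/10000
4 2 8847/10000
DF(1y) = 4651/5000 ≈ 0.930200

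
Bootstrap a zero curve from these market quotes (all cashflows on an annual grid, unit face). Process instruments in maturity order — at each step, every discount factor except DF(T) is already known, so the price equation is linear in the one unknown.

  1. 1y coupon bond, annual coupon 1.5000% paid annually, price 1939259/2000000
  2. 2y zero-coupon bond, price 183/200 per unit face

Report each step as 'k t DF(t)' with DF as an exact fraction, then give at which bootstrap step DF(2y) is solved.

step 1 [1y] bond c/1=3/200: DF=(1939259/2000000 − 3/200·(0))/(1+3/200) = 9553/10000 ≈ 0.955300
step 2 [2y] zero: DF = P = 183/200 ≈ 0.915000

1 1 9553/10000
2 2 183/200
DF(2y) is solved at step 2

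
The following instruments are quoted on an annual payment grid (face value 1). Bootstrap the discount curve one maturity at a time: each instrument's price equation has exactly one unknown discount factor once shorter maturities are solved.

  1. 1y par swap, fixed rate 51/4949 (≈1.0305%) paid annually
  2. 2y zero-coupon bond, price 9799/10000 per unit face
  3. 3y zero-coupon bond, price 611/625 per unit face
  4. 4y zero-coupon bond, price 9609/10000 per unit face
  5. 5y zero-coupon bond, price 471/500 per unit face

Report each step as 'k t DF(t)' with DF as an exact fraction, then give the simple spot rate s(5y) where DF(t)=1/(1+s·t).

1 1 4949/5000
2 2 9799/10000
3 3 611/625
4 4 9609/10000
5 5 471/500
s(5y) = (1/(471/500) − 1)/(5) = 29/2355 ≈ 1.2314%

step 1 [1y] swap r/1=51/4949: DF=(1 − 51/4949·(0))/(1+51/4949) = 4949/5000 ≈ 0.989800
step 2 [2y] zero: DF = P = 9799/10000 ≈ 0.979900
step 3 [3y] zero: DF = P = 611/625 ≈ 0.977600
step 4 [4y] zero: DF = P = 9609/10000 ≈ 0.960900
step 5 [5y] zero: DF = P = 471/500 ≈ 0.942000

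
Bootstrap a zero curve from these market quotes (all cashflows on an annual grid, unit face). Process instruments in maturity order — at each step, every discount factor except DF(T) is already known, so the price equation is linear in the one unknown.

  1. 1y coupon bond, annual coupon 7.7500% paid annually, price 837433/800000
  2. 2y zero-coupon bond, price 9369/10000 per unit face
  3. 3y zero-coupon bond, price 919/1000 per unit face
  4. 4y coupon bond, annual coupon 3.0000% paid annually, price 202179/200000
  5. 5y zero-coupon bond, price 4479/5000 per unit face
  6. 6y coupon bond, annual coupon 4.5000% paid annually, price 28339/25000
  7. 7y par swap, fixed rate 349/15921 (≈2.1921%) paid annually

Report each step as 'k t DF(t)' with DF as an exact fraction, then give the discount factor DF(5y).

1 1 1943/2000
2 2 9369/10000
3 3 919/1000
4 4 8991/10000
5 5 4479/5000
6 6 8857/10000
7 7 2151/2500
DF(5y) = 4479/5000 ≈ 0.895800

step 1 [1y] bond c/1=31/400: DF=(837433/800000 − 31/400·(0))/(1+31/400) = 1943/2000 ≈ 0.971500
step 2 [2y] zero: DF = P = 9369/10000 ≈ 0.936900
step 3 [3y] zero: DF = P = 919/1000 ≈ 0.919000
step 4 [4y] bond c/1=3/100: DF=(202179/200000 − 3/100·(0.971500+0.936900+0.919000))/(1+3/100) = 8991/10000 ≈ 0.899100
step 5 [5y] zero: DF = P = 4479/5000 ≈ 0.895800
step 6 [6y] bond c/1=9/200: DF=(28339/25000 − 9/200·(0.971500+0.936900+0.919000+0.899100+0.895800))/(1+9/200) = 8857/10000 ≈ 0.885700
step 7 [7y] swap r/1=349/15921: DF=(1 − 349/15921·(0.971500+0.936900+0.919000+0.899100+0.895800+0.885700))/(1+349/15921) = 2151/2500 ≈ 0.860400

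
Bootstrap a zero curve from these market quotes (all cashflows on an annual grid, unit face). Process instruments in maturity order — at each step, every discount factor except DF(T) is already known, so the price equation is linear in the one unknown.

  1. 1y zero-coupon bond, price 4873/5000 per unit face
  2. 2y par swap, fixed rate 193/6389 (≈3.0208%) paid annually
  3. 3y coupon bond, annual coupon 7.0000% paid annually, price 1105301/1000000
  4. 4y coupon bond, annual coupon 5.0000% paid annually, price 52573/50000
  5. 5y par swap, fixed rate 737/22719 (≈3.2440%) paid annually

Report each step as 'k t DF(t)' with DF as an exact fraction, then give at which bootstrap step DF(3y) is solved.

step 1 [1y] zero: DF = P = 4873/5000 ≈ 0.974600
step 2 [2y] swap r/1=193/6389: DF=(1 − 193/6389·(0.974600))/(1+193/6389) = 9421/10000 ≈ 0.942100
step 3 [3y] bond c/1=7/100: DF=(1105301/1000000 − 7/100·(0.974600+0.942100))/(1+7/100) = 2269/2500 ≈ 0.907600
step 4 [4y] bond c/1=1/20: DF=(52573/50000 − 1/20·(0.974600+0.942100+0.907600))/(1+1/20) = 8669/10000 ≈ 0.866900
step 5 [5y] swap r/1=737/22719: DF=(1 − 737/22719·(0.974600+0.942100+0.907600+0.866900))/(1+737/22719) = 4263/5000 ≈ 0.852600

1 1 4873/5000
2 2 9421/10000
3 3 2269/2500
4 4 8669/10000
5 5 4263/5000
DF(3y) is solved at step 3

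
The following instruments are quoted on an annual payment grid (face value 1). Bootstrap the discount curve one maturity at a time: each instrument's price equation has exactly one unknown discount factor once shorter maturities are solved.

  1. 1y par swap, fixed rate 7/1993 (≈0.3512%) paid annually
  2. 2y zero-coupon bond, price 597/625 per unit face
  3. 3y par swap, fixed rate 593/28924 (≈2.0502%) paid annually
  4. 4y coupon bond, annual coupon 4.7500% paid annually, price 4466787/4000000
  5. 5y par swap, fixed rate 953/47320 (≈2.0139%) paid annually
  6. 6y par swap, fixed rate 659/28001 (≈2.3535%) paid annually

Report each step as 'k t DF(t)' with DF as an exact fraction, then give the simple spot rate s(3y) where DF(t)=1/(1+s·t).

step 1 [1y] swap r/1=7/1993: DF=(1 − 7/1993·(0))/(1+7/1993) = 1993/2000 ≈ 0.996500
step 2 [2y] zero: DF = P = 597/625 ≈ 0.955200
step 3 [3y] swap r/1=593/28924: DF=(1 − 593/28924·(0.996500+0.955200))/(1+593/28924) = 9407/10000 ≈ 0.940700
step 4 [4y] bond c/1=19/400: DF=(4466787/4000000 − 19/400·(0.996500+0.955200+0.940700))/(1+19/400) = 9349/10000 ≈ 0.934900
step 5 [5y] swap r/1=953/47320: DF=(1 − 953/47320·(0.996500+0.955200+0.940700+0.934900))/(1+953/47320) = 9047/10000 ≈ 0.904700
step 6 [6y] swap r/1=659/28001: DF=(1 − 659/28001·(0.996500+0.955200+0.940700+0.934900+0.904700))/(1+659/28001) = 4341/5000 ≈ 0.868200

1 1 1993/2000
2 2 597/625
3 3 9407/10000
4 4 9349/10000
5 5 9047/10000
6 6 4341/5000
s(3y) = (1/(9407/10000) − 1)/(3) = 593/28221 ≈ 2.1013%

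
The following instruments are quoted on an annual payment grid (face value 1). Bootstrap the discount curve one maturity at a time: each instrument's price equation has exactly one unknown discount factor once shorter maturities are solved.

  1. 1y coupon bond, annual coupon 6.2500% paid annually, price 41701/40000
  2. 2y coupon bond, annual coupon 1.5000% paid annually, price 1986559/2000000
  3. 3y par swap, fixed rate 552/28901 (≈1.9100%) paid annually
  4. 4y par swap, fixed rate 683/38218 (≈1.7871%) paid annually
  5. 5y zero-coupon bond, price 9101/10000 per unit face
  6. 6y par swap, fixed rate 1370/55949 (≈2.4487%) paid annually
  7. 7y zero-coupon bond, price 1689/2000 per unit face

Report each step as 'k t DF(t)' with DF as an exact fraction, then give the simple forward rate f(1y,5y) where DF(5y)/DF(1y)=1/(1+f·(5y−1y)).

step 1 [1y] bond c/1=1/16: DF=(41701/40000 − 1/16·(0))/(1+1/16) = 2453/2500 ≈ 0.981200
step 2 [2y] bond c/1=3/200: DF=(1986559/2000000 − 3/200·(0.981200))/(1+3/200) = 9641/10000 ≈ 0.964100
step 3 [3y] swap r/1=552/28901: DF=(1 − 552/28901·(0.981200+0.964100))/(1+552/28901) = 1181/1250 ≈ 0.944800
step 4 [4y] swap r/1=683/38218: DF=(1 − 683/38218·(0.981200+0.964100+0.944800))/(1+683/38218) = 9317/10000 ≈ 0.931700
step 5 [5y] zero: DF = P = 9101/10000 ≈ 0.910100
step 6 [6y] swap r/1=1370/55949: DF=(1 − 1370/55949·(0.981200+0.964100+0.944800+0.931700+0.910100))/(1+1370/55949) = 863/1000 ≈ 0.863000
step 7 [7y] zero: DF = P = 1689/2000 ≈ 0.844500

1 1 2453/2500
2 2 9641/10000
3 3 1181/1250
4 4 9317/10000
5 5 9101/10000
6 6 863/1000
7 7 1689/2000
f(1y,5y) = ((2453/2500)/(9101/10000) − 1)/(4) = 711/36404 ≈ 1.9531%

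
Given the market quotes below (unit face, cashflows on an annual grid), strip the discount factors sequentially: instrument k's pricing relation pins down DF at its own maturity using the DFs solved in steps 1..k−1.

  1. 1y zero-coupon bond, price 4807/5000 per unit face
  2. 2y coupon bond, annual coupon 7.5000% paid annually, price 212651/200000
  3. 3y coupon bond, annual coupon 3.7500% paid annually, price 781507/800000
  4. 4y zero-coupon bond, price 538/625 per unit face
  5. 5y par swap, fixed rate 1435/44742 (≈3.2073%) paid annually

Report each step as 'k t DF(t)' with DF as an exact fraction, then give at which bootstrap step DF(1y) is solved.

1 1 4807/5000
2 2 461/500
3 3 1747/2000
4 4 538/625
5 5 1713/2000
DF(1y) is solved at step 1

step 1 [1y] zero: DF = P = 4807/5000 ≈ 0.961400
step 2 [2y] bond c/1=3/40: DF=(212651/200000 − 3/40·(0.961400))/(1+3/40) = 461/500 ≈ 0.922000
step 3 [3y] bond c/1=3/80: DF=(781507/800000 − 3/80·(0.961400+0.922000))/(1+3/80) = 1747/2000 ≈ 0.873500
step 4 [4y] zero: DF = P = 538/625 ≈ 0.860800
step 5 [5y] swap r/1=1435/44742: DF=(1 − 1435/44742·(0.961400+0.922000+0.873500+0.860800))/(1+1435/44742) = 1713/2000 ≈ 0.856500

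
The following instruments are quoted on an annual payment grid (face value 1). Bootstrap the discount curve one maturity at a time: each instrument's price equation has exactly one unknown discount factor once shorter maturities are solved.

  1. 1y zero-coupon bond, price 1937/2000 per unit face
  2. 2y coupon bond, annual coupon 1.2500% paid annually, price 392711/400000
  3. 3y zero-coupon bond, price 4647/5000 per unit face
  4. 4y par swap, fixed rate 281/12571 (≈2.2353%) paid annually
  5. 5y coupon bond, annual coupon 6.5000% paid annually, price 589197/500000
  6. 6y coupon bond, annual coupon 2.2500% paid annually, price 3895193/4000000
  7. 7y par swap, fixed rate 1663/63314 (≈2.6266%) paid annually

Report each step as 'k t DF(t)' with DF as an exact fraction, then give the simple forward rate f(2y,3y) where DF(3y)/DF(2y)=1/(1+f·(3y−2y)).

1 1 1937/2000
2 2 9577/10000
3 3 4647/5000
4 4 9157/10000
5 5 8763/10000
6 6 8501/10000
7 7 8337/10000
f(2y,3y) = ((9577/10000)/(4647/5000) − 1)/(1) = 283/9294 ≈ 3.0450%

step 1 [1y] zero: DF = P = 1937/2000 ≈ 0.968500
step 2 [2y] bond c/1=1/80: DF=(392711/400000 − 1/80·(0.968500))/(1+1/80) = 9577/10000 ≈ 0.957700
step 3 [3y] zero: DF = P = 4647/5000 ≈ 0.929400
step 4 [4y] swap r/1=281/12571: DF=(1 − 281/12571·(0.968500+0.957700+0.929400))/(1+281/12571) = 9157/10000 ≈ 0.915700
step 5 [5y] bond c/1=13/200: DF=(589197/500000 − 13/200·(0.968500+0.957700+0.929400+0.915700))/(1+13/200) = 8763/10000 ≈ 0.876300
step 6 [6y] bond c/1=9/400: DF=(3895193/4000000 − 9/400·(0.968500+0.957700+0.929400+0.915700+0.876300))/(1+9/400) = 8501/10000 ≈ 0.850100
step 7 [7y] swap r/1=1663/63314: DF=(1 − 1663/63314·(0.968500+0.957700+0.929400+0.915700+0.876300+0.850100))/(1+1663/63314) = 8337/10000 ≈ 0.833700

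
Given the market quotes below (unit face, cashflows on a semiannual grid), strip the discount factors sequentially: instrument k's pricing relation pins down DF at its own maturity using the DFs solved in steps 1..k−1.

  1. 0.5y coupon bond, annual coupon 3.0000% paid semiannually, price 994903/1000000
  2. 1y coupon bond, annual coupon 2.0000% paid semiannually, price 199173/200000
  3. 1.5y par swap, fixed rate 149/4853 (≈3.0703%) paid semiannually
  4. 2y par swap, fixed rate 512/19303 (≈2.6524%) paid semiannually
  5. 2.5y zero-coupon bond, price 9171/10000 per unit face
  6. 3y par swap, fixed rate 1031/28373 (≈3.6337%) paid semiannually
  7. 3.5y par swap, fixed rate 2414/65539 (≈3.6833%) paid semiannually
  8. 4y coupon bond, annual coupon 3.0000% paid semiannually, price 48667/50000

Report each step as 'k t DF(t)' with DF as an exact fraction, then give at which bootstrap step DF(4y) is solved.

1 1/2 4901/5000
2 1 9763/10000
3 3/2 9553/10000
4 2 593/625
5 5/2 9171/10000
6 3 8969/10000
7 7/2 8793/10000
8 4 8621/10000
DF(4y) is solved at step 8

step 1 [0.5y] bond c/2=3/200: DF=(994903/1000000 − 3/200·(0))/(1+3/200) = 4901/5000 ≈ 0.980200
step 2 [1y] bond c/2=1/100: DF=(199173/200000 − 1/100·(0.980200))/(1+1/100) = 9763/10000 ≈ 0.976300
step 3 [1.5y] swap r/2=149/9706: DF=(1 − 149/9706·(0.980200+0.976300))/(1+149/9706) = 9553/10000 ≈ 0.955300
step 4 [2y] swap r/2=256/19303: DF=(1 − 256/19303·(0.980200+0.976300+0.955300))/(1+256/19303) = 593/625 ≈ 0.948800
step 5 [2.5y] zero: DF = P = 9171/10000 ≈ 0.917100
step 6 [3y] swap r/2=1031/56746: DF=(1 − 1031/56746·(0.980200+0.976300+0.955300+0.948800+0.917100))/(1+1031/56746) = 8969/10000 ≈ 0.896900
step 7 [3.5y] swap r/2=1207/65539: DF=(1 − 1207/65539·(0.980200+0.976300+0.955300+0.948800+0.917100+0.896900))/(1+1207/65539) = 8793/10000 ≈ 0.879300
step 8 [4y] bond c/2=3/200: DF=(48667/50000 − 3/200·(0.980200+0.976300+0.955300+0.948800+0.917100+0.896900+0.879300))/(1+3/200) = 8621/10000 ≈ 0.862100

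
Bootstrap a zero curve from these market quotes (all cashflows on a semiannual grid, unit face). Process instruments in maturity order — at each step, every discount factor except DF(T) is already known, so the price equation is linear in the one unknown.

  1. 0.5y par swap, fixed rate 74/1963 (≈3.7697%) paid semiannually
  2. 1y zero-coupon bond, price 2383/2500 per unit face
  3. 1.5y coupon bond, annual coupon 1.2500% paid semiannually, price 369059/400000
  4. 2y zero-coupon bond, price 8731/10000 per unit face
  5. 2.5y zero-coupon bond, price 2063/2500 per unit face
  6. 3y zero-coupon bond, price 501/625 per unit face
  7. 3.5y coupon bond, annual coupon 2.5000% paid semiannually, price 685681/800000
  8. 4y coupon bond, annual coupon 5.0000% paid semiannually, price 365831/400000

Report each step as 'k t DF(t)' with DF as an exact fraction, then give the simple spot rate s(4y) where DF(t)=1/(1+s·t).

1 1/2 1963/2000
2 1 2383/2500
3 3/2 9049/10000
4 2 8731/10000
5 5/2 2063/2500
6 3 501/625
7 7/2 3903/5000
8 4 743/1000
s(4y) = (1/(743/1000) − 1)/(4) = 257/2972 ≈ 8.6474%

step 1 [0.5y] swap r/2=37/1963: DF=(1 − 37/1963·(0))/(1+37/1963) = 1963/2000 ≈ 0.981500
step 2 [1y] zero: DF = P = 2383/2500 ≈ 0.953200
step 3 [1.5y] bond c/2=1/160: DF=(369059/400000 − 1/160·(0.981500+0.953200))/(1+1/160) = 9049/10000 ≈ 0.904900
step 4 [2y] zero: DF = P = 8731/10000 ≈ 0.873100
step 5 [2.5y] zero: DF = P = 2063/2500 ≈ 0.825200
step 6 [3y] zero: DF = P = 501/625 ≈ 0.801600
step 7 [3.5y] bond c/2=1/80: DF=(685681/800000 − 1/80·(0.981500+0.953200+0.904900+0.873100+0.825200+0.801600))/(1+1/80) = 3903/5000 ≈ 0.780600
step 8 [4y] bond c/2=1/40: DF=(365831/400000 − 1/40·(0.981500+0.953200+0.904900+0.873100+0.825200+0.801600+0.780600))/(1+1/40) = 743/1000 ≈ 0.743000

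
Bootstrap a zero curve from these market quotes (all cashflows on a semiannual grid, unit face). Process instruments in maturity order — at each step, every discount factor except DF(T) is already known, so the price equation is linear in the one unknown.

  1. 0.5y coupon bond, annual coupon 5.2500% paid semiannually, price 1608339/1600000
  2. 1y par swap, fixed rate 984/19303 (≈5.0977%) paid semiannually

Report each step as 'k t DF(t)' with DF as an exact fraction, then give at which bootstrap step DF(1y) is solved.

1 1/2 1959/2000
2 1 2377/2500
DF(1y) is solved at step 2

step 1 [0.5y] bond c/2=21/800: DF=(1608339/1600000 − 21/800·(0))/(1+21/800) = 1959/2000 ≈ 0.979500
step 2 [1y] swap r/2=492/19303: DF=(1 − 492/19303·(0.979500))/(1+492/19303) = 2377/2500 ≈ 0.950800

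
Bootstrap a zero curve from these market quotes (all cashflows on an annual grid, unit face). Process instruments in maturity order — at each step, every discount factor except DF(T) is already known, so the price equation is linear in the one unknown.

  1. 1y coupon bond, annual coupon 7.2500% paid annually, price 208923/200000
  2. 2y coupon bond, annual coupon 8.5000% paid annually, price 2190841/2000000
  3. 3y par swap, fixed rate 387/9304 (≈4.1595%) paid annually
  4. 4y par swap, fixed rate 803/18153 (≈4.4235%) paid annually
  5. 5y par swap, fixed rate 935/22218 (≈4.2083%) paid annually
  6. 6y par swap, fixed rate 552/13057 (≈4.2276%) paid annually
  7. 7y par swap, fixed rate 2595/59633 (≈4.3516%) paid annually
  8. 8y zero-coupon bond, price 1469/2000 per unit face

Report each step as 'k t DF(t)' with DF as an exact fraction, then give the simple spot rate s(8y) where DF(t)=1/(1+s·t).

step 1 [1y] bond c/1=29/400: DF=(208923/200000 − 29/400·(0))/(1+29/400) = 487/500 ≈ 0.974000
step 2 [2y] bond c/1=17/200: DF=(2190841/2000000 − 17/200·(0.974000))/(1+17/200) = 9333/10000 ≈ 0.933300
step 3 [3y] swap r/1=387/9304: DF=(1 − 387/9304·(0.974000+0.933300))/(1+387/9304) = 8839/10000 ≈ 0.883900
step 4 [4y] swap r/1=803/18153: DF=(1 − 803/18153·(0.974000+0.933300+0.883900))/(1+803/18153) = 4197/5000 ≈ 0.839400
step 5 [5y] swap r/1=935/22218: DF=(1 − 935/22218·(0.974000+0.933300+0.883900+0.839400))/(1+935/22218) = 813/1000 ≈ 0.813000
step 6 [6y] swap r/1=552/13057: DF=(1 − 552/13057·(0.974000+0.933300+0.883900+0.839400+0.813000))/(1+552/13057) = 487/625 ≈ 0.779200
step 7 [7y] swap r/1=2595/59633: DF=(1 − 2595/59633·(0.974000+0.933300+0.883900+0.839400+0.813000+0.779200))/(1+2595/59633) = 1481/2000 ≈ 0.740500
step 8 [8y] zero: DF = P = 1469/2000 ≈ 0.734500

1 1 487/500
2 2 9333/10000
3 3 8839/10000
4 4 4197/5000
5 5 813/1000
6 6 487/625
7 7 1481/2000
8 8 1469/2000
s(8y) = (1/(1469/2000) − 1)/(8) = 531/11752 ≈ 4.5184%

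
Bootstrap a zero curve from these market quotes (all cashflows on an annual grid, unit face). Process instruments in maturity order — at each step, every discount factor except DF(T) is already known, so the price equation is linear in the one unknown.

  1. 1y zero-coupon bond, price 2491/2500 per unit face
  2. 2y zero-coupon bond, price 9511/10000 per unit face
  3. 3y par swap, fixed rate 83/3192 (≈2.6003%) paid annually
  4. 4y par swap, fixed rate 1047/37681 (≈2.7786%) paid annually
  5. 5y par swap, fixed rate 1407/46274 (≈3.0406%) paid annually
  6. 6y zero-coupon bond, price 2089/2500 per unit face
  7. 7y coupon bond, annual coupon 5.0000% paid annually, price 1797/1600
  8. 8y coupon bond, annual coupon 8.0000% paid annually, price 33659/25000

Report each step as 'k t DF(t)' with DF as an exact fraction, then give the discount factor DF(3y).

step 1 [1y] zero: DF = P = 2491/2500 ≈ 0.996400
step 2 [2y] zero: DF = P = 9511/10000 ≈ 0.951100
step 3 [3y] swap r/1=83/3192: DF=(1 − 83/3192·(0.996400+0.951100))/(1+83/3192) = 9253/10000 ≈ 0.925300
step 4 [4y] swap r/1=1047/37681: DF=(1 − 1047/37681·(0.996400+0.951100+0.925300))/(1+1047/37681) = 8953/10000 ≈ 0.895300
step 5 [5y] swap r/1=1407/46274: DF=(1 − 1407/46274·(0.996400+0.951100+0.925300+0.895300))/(1+1407/46274) = 8593/10000 ≈ 0.859300
step 6 [6y] zero: DF = P = 2089/2500 ≈ 0.835600
step 7 [7y] bond c/1=1/20: DF=(1797/1600 − 1/20·(0.996400+0.951100+0.925300+0.895300+0.859300+0.835600))/(1+1/20) = 1619/2000 ≈ 0.809500
step 8 [8y] bond c/1=2/25: DF=(33659/25000 − 2/25·(0.996400+0.951100+0.925300+0.895300+0.859300+0.835600+0.809500))/(1+2/25) = 391/500 ≈ 0.782000

1 1 2491/2500
2 2 9511/10000
3 3 9253/10000
4 4 8953/10000
5 5 8593/10000
6 6 2089/2500
7 7 1619/2000
8 8 391/500
DF(3y) = 9253/10000 ≈ 0.925300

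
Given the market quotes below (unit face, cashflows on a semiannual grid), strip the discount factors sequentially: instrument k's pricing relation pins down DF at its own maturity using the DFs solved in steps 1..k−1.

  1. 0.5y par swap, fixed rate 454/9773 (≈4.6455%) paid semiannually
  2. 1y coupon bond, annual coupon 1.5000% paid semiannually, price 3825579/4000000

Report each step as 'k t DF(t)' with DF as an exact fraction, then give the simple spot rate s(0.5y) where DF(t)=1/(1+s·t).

step 1 [0.5y] swap r/2=227/9773: DF=(1 − 227/9773·(0))/(1+227/9773) = 9773/10000 ≈ 0.977300
step 2 [1y] bond c/2=3/400: DF=(3825579/4000000 − 3/400·(0.977300))/(1+3/400) = 471/500 ≈ 0.942000

1 1/2 9773/10000
2 1 471/500
s(0.5y) = (1/(9773/10000) − 1)/(1/2) = 454/9773 ≈ 4.6455%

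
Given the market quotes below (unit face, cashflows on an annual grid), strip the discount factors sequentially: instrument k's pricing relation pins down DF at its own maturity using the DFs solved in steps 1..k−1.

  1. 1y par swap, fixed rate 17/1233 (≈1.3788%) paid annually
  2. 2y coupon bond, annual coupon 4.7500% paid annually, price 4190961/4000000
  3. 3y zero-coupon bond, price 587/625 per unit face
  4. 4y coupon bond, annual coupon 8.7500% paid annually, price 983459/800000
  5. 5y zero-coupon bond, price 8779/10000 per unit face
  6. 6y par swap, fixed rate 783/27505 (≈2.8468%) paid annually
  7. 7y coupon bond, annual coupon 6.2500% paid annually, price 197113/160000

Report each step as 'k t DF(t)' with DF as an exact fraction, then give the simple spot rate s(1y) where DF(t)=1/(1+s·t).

1 1 1233/1250
2 2 1911/2000
3 3 587/625
4 4 4493/5000
5 5 8779/10000
6 6 4217/5000
7 7 8359/10000
s(1y) = (1/(1233/1250) − 1)/(1) = 17/1233 ≈ 1.3788%

step 1 [1y] swap r/1=17/1233: DF=(1 − 17/1233·(0))/(1+17/1233) = 1233/1250 ≈ 0.986400
step 2 [2y] bond c/1=19/400: DF=(4190961/4000000 − 19/400·(0.986400))/(1+19/400) = 1911/2000 ≈ 0.955500
step 3 [3y] zero: DF = P = 587/625 ≈ 0.939200
step 4 [4y] bond c/1=7/80: DF=(983459/800000 − 7/80·(0.986400+0.955500+0.939200))/(1+7/80) = 4493/5000 ≈ 0.898600
step 5 [5y] zero: DF = P = 8779/10000 ≈ 0.877900
step 6 [6y] swap r/1=783/27505: DF=(1 − 783/27505·(0.986400+0.955500+0.939200+0.898600+0.877900))/(1+783/27505) = 4217/5000 ≈ 0.843400
step 7 [7y] bond c/1=1/16: DF=(197113/160000 − 1/16·(0.986400+0.955500+0.939200+0.898600+0.877900+0.843400))/(1+1/16) = 8359/10000 ≈ 0.835900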